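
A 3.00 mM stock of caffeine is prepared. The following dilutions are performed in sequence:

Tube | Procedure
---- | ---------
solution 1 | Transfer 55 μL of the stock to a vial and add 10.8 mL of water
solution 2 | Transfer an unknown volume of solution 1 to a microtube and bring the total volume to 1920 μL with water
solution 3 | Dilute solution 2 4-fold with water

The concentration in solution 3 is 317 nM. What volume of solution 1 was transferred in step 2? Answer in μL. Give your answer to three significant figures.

160 μL

Step 1: 55 μL + 10.8 mL = 10855 μL total → factor 10855/55 = 197.36
Step 2: v brought to 1920 μL → factor = 1920 μL/v
Step 3: 4-fold → factor 4
Product of known-step factors = 789.45
Overall factor = 3.00 mM / (317 nM) = 9463.7
Step-2 factor = 9463.7 / 789.45 = 11.988
v = 1920 μL / 11.988 = 160 μL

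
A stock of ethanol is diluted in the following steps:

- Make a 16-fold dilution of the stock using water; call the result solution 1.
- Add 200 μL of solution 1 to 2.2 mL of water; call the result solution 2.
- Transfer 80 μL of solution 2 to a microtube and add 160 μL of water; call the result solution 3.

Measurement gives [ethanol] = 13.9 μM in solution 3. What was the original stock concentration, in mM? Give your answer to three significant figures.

Step 1: 16-fold → factor 16
Step 2: 200 μL + 2.2 mL = 2400 μL total → factor 2400/200 = 12
Step 3: 80 μL + 160 μL = 240 μL total → factor 240/80 = 3
Overall dilution factor = 16 × 12 × 3 = 576
Stock = 13.9 μM × 576 = 8006 μM = 8.01 mM

8.01 mM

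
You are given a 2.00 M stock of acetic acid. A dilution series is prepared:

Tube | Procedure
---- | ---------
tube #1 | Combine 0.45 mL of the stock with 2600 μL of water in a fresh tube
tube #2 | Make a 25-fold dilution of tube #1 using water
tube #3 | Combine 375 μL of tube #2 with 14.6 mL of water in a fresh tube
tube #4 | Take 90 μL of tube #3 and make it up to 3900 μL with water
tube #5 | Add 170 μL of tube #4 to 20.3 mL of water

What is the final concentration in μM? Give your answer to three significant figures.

0.0566 μM

Step 1: 0.45 mL + 2600 μL = 3.05 mL total → factor 3.05/0.45 = 6.7778
Step 2: 25-fold → factor 25
Step 3: 375 μL + 14.6 mL = 14975 μL total → factor 14975/375 = 39.933
Step 4: 90 μL brought to 3900 μL → factor 3900/90 = 43.333
Step 5: 170 μL + 20.3 mL = 20470 μL total → factor 20470/170 = 120.41
Overall dilution factor = 6.7778 × 25 × 39.933 × 43.333 × 120.41 = 3.5306 × 10^7
Final = 2.00 M / 3.5306 × 10^7 = 5.665 × 10^-8 M = 0.0566 μM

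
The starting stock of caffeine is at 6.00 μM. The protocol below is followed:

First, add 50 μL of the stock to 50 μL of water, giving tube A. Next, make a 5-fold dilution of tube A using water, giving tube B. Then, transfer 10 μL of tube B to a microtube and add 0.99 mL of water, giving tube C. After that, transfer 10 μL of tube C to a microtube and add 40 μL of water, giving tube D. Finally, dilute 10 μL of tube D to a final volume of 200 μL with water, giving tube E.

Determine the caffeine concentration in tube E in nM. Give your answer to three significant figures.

0.0600 nM

Step 1: 50 μL + 50 μL = 100 μL total → factor 100/50 = 2
Step 2: 5-fold → factor 5
Step 3: 10 μL + 0.99 mL = 1000 μL total → factor 1000/10 = 100
Step 4: 10 μL + 40 μL = 50 μL total → factor 50/10 = 5
Step 5: 10 μL brought to 200 μL → factor 200/10 = 20
Overall dilution factor = 2 × 5 × 100 × 5 × 20 = 1 × 10^5
Final = 6.00 μM / 1 × 10^5 = 6.000 × 10^-5 μM = 0.0600 nM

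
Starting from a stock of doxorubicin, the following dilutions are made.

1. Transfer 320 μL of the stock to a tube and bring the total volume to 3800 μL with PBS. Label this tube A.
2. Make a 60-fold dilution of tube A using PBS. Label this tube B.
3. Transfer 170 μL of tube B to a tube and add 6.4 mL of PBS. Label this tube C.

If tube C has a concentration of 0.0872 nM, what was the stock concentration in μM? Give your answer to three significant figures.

Step 1: 320 μL brought to 3800 μL → factor 3800/320 = 11.875
Step 2: 60-fold → factor 60
Step 3: 170 μL + 6.4 mL = 6570 μL total → factor 6570/170 = 38.647
Overall dilution factor = 11.875 × 60 × 38.647 = 27536
Stock = 0.0872 nM × 27536 = 2401 nM = 2.40 μM

2.40 μM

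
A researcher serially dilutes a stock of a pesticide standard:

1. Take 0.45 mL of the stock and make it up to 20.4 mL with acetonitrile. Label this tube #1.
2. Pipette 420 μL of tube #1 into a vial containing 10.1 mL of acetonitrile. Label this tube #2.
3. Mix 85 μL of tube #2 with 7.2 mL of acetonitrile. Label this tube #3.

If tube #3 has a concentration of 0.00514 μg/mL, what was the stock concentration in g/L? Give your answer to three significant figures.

Step 1: 0.45 mL brought to 20.4 mL → factor 20.4/0.45 = 45.333
Step 2: 420 μL + 10.1 mL = 10520 μL total → factor 10520/420 = 25.048
Step 3: 85 μL + 7.2 mL = 7285 μL total → factor 7285/85 = 85.706
Overall dilution factor = 45.333 × 25.048 × 85.706 = 97318
Stock = 0.00514 μg/mL × 97318 = 500.2 μg/mL = 0.500 g/L

0.500 g/L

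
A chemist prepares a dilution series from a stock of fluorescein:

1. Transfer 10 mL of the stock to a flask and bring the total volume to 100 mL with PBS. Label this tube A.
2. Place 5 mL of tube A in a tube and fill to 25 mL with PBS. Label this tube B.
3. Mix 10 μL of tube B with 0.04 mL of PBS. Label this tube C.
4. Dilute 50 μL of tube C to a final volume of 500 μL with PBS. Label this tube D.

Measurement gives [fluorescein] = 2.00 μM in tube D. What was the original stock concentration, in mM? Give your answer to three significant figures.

5.00 mM

Step 1: 10 mL brought to 100 mL → factor 100/10 = 10
Step 2: 5 mL brought to 25 mL → factor 25/5 = 5
Step 3: 10 μL + 0.04 mL = 50 μL total → factor 50/10 = 5
Step 4: 50 μL brought to 500 μL → factor 500/50 = 10
Overall dilution factor = 10 × 5 × 5 × 10 = 2500
Stock = 2.00 μM × 2500 = 5000 μM = 5.00 mM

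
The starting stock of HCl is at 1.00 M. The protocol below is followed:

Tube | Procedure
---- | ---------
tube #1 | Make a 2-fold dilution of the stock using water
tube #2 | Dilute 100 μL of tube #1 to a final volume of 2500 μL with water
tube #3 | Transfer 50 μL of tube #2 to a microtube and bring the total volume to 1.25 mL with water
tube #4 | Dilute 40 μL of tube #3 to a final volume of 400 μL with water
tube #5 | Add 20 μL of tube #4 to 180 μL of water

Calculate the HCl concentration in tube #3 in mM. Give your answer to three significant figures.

0.800 mM

Step 1: 2-fold → factor 2
Step 2: 100 μL brought to 2500 μL → factor 2500/100 = 25
Step 3: 50 μL brought to 1.25 mL → factor 1250/50 = 25
Dilution factor through tube #3 = 2 × 25 × 25 = 1250
[tube #3] = 1.00 M / 1250 = 0.0008000 M = 0.800 mM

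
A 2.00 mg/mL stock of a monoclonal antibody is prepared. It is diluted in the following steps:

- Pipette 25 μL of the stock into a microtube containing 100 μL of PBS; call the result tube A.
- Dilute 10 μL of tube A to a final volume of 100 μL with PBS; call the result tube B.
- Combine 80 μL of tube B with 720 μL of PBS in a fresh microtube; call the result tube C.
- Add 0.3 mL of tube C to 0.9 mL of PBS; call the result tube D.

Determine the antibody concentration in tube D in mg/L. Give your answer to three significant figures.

Step 1: 25 μL + 100 μL = 125 μL total → factor 125/25 = 5
Step 2: 10 μL brought to 100 μL → factor 100/10 = 10
Step 3: 80 μL + 720 μL = 800 μL total → factor 800/80 = 10
Step 4: 0.3 mL + 0.9 mL = 1.2 mL total → factor 1.2/0.3 = 4
Overall dilution factor = 5 × 10 × 10 × 4 = 2000
Final = 2.00 mg/mL / 2000 = 0.001000 mg/mL = 1.00 mg/L

1.00 mg/L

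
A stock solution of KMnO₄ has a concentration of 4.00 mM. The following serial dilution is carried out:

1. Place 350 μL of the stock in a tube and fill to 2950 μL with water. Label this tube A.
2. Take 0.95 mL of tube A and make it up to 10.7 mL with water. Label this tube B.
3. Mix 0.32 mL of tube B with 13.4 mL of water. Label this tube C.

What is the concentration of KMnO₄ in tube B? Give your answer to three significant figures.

0.0421 mM

Step 1: 350 μL brought to 2950 μL → factor 2950/350 = 8.4286
Step 2: 0.95 mL brought to 10.7 mL → factor 10.7/0.95 = 11.263
Dilution factor through tube B = 8.4286 × 11.263 = 94.932
[tube B] = 4.00 mM / 94.932 = 0.0421 mM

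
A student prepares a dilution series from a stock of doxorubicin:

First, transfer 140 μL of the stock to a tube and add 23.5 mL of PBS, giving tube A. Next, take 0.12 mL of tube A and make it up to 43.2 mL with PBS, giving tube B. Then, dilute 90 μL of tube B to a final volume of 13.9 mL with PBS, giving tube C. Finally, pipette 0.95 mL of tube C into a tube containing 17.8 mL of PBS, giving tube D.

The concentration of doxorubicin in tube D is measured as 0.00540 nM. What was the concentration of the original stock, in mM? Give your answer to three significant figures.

1.00 mM

Step 1: 140 μL + 23.5 mL = 23640 μL total → factor 23640/140 = 168.86
Step 2: 0.12 mL brought to 43.2 mL → factor 43.2/0.12 = 360
Step 3: 90 μL brought to 13.9 mL → factor 13900/90 = 154.44
Step 4: 0.95 mL + 17.8 mL = 18.75 mL total → factor 18.75/0.95 = 19.737
Overall dilution factor = 168.86 × 360 × 154.44 × 19.737 = 1.853 × 10^8
Stock = 0.00540 nM × 1.853 × 10^8 = 1.001 × 10^6 nM = 1.00 mM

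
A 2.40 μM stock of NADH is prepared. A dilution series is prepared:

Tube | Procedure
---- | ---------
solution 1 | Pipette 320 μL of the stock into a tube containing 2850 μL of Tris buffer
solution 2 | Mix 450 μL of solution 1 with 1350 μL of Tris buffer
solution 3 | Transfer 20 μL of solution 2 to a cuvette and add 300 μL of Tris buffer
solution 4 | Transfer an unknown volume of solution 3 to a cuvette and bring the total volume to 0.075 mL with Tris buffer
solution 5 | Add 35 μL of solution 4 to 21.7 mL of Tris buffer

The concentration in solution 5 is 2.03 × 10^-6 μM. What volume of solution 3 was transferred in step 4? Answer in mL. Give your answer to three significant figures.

0.0250 mL

Step 1: 320 μL + 2850 μL = 3170 μL total → factor 3170/320 = 9.9062
Step 2: 450 μL + 1350 μL = 1800 μL total → factor 1800/450 = 4
Step 3: 20 μL + 300 μL = 320 μL total → factor 320/20 = 16
Step 4: v brought to 0.075 mL → factor = 0.075 mL/v
Step 5: 35 μL + 21.7 mL = 21735 μL total → factor 21735/35 = 621
Product of known-step factors = 3.9371 × 10^5
Overall factor = 2.40 μM / (2.03 × 10^-6 μM) = 1.1823 × 10^6
Step-4 factor = 1.1823 × 10^6 / 3.9371 × 10^5 = 3.0029
v = 0.075 mL / 3.0029 = 0.0250 mL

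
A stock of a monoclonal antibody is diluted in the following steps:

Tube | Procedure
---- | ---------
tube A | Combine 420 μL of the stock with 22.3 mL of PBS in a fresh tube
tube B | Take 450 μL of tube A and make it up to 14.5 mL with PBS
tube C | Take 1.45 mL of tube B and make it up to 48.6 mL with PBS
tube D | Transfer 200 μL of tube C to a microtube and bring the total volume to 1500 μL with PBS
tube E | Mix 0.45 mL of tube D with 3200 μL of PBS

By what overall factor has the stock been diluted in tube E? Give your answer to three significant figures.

Step 1: 420 μL + 22.3 mL = 22720 μL total → factor 22720/420 = 54.095
Step 2: 450 μL brought to 14.5 mL → factor 14500/450 = 32.222
Step 3: 1.45 mL brought to 48.6 mL → factor 48.6/1.45 = 33.517
Step 4: 200 μL brought to 1500 μL → factor 1500/200 = 7.5
Step 5: 0.45 mL + 3200 μL = 3.65 mL total → factor 3.65/0.45 = 8.1111
Overall dilution factor = 54.095 × 32.222 × 33.517 × 7.5 × 8.1111 = 3.5541 × 10^6

3.55 × 10^6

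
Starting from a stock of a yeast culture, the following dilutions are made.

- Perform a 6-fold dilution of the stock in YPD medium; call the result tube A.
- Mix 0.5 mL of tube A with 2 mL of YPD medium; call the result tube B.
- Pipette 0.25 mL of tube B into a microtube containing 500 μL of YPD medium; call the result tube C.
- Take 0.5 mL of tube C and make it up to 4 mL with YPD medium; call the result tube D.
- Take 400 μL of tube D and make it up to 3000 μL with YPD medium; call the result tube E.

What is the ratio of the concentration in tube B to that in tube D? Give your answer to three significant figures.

24.0

Step 1: 6-fold → factor 6
Step 2: 0.5 mL + 2 mL = 2.5 mL total → factor 2.5/0.5 = 5
Step 3: 0.25 mL + 500 μL = 0.75 mL total → factor 0.75/0.25 = 3
Step 4: 0.5 mL brought to 4 mL → factor 4/0.5 = 8
Dilution factor to tube B = 30; to tube D = 720
[tube B]/[tube D] = (factor to tube D)/(factor to tube B) = 720/30 = 24.0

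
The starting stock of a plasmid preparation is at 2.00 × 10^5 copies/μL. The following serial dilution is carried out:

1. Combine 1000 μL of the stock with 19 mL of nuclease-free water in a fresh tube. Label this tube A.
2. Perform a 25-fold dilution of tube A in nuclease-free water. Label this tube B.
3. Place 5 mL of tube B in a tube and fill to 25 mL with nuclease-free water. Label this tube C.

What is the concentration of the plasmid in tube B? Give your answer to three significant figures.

Step 1: 1000 μL + 19 mL = 20000 μL total → factor 20000/1000 = 20
Step 2: 25-fold → factor 25
Dilution factor through tube B = 20 × 25 = 500
[tube B] = 2.00 × 10^5 copies/μL / 500 = 400 copies/μL

400 copies/μL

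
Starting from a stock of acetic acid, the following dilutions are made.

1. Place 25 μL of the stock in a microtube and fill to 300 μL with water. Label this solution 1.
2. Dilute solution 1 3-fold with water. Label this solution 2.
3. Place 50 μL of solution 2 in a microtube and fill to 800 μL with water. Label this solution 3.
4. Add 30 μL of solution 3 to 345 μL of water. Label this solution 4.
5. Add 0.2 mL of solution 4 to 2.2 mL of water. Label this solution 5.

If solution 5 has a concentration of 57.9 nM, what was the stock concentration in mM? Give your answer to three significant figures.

Step 1: 25 μL brought to 300 μL → factor 300/25 = 12
Step 2: 3-fold → factor 3
Step 3: 50 μL brought to 800 μL → factor 800/50 = 16
Step 4: 30 μL + 345 μL = 375 μL total → factor 375/30 = 12.5
Step 5: 0.2 mL + 2.2 mL = 2.4 mL total → factor 2.4/0.2 = 12
Overall dilution factor = 12 × 3 × 16 × 12.5 × 12 = 86400
Stock = 57.9 nM × 86400 = 5.003 × 10^6 nM = 5.00 mM

5.00 mM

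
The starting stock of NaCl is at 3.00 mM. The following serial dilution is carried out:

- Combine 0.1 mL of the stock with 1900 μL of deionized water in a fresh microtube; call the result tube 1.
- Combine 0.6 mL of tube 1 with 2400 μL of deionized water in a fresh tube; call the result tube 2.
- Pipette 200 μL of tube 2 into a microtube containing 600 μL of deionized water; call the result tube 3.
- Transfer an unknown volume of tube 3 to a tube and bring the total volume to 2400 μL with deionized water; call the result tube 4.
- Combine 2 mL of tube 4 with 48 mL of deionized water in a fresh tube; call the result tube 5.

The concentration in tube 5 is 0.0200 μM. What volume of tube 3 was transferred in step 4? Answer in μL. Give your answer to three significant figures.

160 μL

Step 1: 0.1 mL + 1900 μL = 2 mL total → factor 2/0.1 = 20
Step 2: 0.6 mL + 2400 μL = 3 mL total → factor 3/0.6 = 5
Step 3: 200 μL + 600 μL = 800 μL total → factor 800/200 = 4
Step 4: v brought to 2400 μL → factor = 2400 μL/v
Step 5: 2 mL + 48 mL = 50 mL total → factor 50/2 = 25
Product of known-step factors = 10000
Overall factor = 3.00 mM / (0.0200 μM) = 1.5 × 10^5
Step-4 factor = 1.5 × 10^5 / 10000 = 15
v = 2400 μL / 15 = 160 μL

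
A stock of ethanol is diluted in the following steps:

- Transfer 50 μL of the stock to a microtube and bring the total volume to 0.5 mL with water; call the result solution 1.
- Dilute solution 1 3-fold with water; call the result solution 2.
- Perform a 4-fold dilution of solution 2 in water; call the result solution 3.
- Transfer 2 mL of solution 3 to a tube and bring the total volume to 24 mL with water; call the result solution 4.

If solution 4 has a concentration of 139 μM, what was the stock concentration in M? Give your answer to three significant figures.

Step 1: 50 μL brought to 0.5 mL → factor 500/50 = 10
Step 2: 3-fold → factor 3
Step 3: 4-fold → factor 4
Step 4: 2 mL brought to 24 mL → factor 24/2 = 12
Overall dilution factor = 10 × 3 × 4 × 12 = 1440
Stock = 139 μM × 1440 = 2.002 × 10^5 μM = 0.200 M

0.200 M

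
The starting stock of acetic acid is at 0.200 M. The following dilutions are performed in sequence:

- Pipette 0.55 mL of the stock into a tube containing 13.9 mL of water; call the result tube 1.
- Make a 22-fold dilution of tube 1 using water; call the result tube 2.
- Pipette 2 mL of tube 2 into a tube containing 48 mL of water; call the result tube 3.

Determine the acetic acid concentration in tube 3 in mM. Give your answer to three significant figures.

0.0138 mM

Step 1: 0.55 mL + 13.9 mL = 14.45 mL total → factor 14.45/0.55 = 26.273
Step 2: 22-fold → factor 22
Step 3: 2 mL + 48 mL = 50 mL total → factor 50/2 = 25
Overall dilution factor = 26.273 × 22 × 25 = 14450
Final = 0.200 M / 14450 = 1.384 × 10^-5 M = 0.0138 mM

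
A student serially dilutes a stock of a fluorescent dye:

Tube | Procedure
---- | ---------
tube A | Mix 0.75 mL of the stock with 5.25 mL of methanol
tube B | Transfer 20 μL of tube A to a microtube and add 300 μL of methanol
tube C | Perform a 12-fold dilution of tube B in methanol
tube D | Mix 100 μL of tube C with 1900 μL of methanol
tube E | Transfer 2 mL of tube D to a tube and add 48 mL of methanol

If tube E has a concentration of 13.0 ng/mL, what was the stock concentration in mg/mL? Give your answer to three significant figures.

9.98 mg/mL

Step 1: 0.75 mL + 5.25 mL = 6 mL total → factor 6/0.75 = 8
Step 2: 20 μL + 300 μL = 320 μL total → factor 320/20 = 16
Step 3: 12-fold → factor 12
Step 4: 100 μL + 1900 μL = 2000 μL total → factor 2000/100 = 20
Step 5: 2 mL + 48 mL = 50 mL total → factor 50/2 = 25
Overall dilution factor = 8 × 16 × 12 × 20 × 25 = 7.68 × 10^5
Stock = 13.0 ng/mL × 7.68 × 10^5 = 9.984 × 10^6 ng/mL = 9.98 mg/mL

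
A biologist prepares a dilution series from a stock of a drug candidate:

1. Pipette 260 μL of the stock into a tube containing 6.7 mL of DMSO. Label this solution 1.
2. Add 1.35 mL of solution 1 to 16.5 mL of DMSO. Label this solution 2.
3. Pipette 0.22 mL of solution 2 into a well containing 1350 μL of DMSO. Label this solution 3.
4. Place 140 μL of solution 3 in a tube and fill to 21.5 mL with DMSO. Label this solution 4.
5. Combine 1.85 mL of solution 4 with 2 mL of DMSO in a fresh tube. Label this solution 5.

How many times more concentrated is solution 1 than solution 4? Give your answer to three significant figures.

1.45 × 10^4

Step 1: 260 μL + 6.7 mL = 6960 μL total → factor 6960/260 = 26.769
Step 2: 1.35 mL + 16.5 mL = 17.85 mL total → factor 17.85/1.35 = 13.222
Step 3: 0.22 mL + 1350 μL = 1.57 mL total → factor 1.57/0.22 = 7.1364
Step 4: 140 μL brought to 21.5 mL → factor 21500/140 = 153.57
Dilution factor to solution 1 = 26.769; to solution 4 = 3.8791 × 10^5
[solution 1]/[solution 4] = (factor to solution 4)/(factor to solution 1) = 3.8791 × 10^5/26.769 = 1.45 × 10^4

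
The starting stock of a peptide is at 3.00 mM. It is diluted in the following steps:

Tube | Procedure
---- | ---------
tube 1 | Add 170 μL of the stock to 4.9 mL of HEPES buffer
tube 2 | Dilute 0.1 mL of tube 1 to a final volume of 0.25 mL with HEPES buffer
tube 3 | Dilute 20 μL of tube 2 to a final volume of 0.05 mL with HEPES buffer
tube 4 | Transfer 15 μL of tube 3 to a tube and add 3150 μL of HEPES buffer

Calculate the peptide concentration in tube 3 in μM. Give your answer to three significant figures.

16.1 μM

Step 1: 170 μL + 4.9 mL = 5070 μL total → factor 5070/170 = 29.824
Step 2: 0.1 mL brought to 0.25 mL → factor 0.25/0.1 = 2.5
Step 3: 20 μL brought to 0.05 mL → factor 50/20 = 2.5
Dilution factor through tube 3 = 29.824 × 2.5 × 2.5 = 186.4
[tube 3] = 3.00 mM / 186.4 = 0.01609 mM = 16.1 μM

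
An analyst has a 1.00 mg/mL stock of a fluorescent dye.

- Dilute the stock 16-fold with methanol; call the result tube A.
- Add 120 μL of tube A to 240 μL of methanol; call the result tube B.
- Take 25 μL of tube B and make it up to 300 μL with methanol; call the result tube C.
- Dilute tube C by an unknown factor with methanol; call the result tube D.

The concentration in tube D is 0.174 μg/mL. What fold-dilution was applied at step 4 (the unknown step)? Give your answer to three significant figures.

Step 1: 16-fold → factor 16
Step 2: 120 μL + 240 μL = 360 μL total → factor 360/120 = 3
Step 3: 25 μL brought to 300 μL → factor 300/25 = 12
Step 4: unknown factor x
Product of known-step factors = 576
Overall factor = 1.00 mg/mL / (0.174 μg/mL) = 5747.1
x = 5747.1 / 576 = 9.98

9.98-fold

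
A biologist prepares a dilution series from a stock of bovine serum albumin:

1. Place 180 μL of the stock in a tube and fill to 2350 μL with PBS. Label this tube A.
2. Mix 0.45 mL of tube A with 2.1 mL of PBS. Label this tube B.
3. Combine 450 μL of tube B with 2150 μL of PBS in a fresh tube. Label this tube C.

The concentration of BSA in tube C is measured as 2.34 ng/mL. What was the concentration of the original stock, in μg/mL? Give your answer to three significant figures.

1.00 μg/mL

Step 1: 180 μL brought to 2350 μL → factor 2350/180 = 13.056
Step 2: 0.45 mL + 2.1 mL = 2.55 mL total → factor 2.55/0.45 = 5.6667
Step 3: 450 μL + 2150 μL = 2600 μL total → factor 2600/450 = 5.7778
Overall dilution factor = 13.056 × 5.6667 × 5.7778 = 427.45
Stock = 2.34 ng/mL × 427.45 = 1000 ng/mL = 1.00 μg/mL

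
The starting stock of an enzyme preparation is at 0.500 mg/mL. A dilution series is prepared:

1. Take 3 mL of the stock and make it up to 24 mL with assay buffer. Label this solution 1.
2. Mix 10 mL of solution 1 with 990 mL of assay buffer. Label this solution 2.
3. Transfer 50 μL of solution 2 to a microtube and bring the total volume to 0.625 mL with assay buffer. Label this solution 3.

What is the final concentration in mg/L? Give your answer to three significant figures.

Step 1: 3 mL brought to 24 mL → factor 24/3 = 8
Step 2: 10 mL + 990 mL = 1000 mL total → factor 1000/10 = 100
Step 3: 50 μL brought to 0.625 mL → factor 625/50 = 12.5
Overall dilution factor = 8 × 100 × 12.5 = 10000
Final = 0.500 mg/mL / 10000 = 5.000 × 10^-5 mg/mL = 0.0500 mg/L

0.0500 mg/L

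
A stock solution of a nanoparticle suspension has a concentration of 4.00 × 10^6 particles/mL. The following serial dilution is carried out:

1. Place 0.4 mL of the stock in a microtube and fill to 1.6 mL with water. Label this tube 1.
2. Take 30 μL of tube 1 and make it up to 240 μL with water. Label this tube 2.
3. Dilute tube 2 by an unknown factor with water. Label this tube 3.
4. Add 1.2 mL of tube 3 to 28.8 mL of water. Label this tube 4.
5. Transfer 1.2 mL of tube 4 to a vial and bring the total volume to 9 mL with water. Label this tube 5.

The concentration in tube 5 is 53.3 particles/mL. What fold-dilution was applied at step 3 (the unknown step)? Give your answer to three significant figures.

12.5-fold

Step 1: 0.4 mL brought to 1.6 mL → factor 1.6/0.4 = 4
Step 2: 30 μL brought to 240 μL → factor 240/30 = 8
Step 3: unknown factor x
Step 4: 1.2 mL + 28.8 mL = 30 mL total → factor 30/1.2 = 25
Step 5: 1.2 mL brought to 9 mL → factor 9/1.2 = 7.5
Product of known-step factors = 6000
Overall factor = 4.00 × 10^6 particles/mL / (53.3 particles/mL) = 75047
x = 75047 / 6000 = 12.5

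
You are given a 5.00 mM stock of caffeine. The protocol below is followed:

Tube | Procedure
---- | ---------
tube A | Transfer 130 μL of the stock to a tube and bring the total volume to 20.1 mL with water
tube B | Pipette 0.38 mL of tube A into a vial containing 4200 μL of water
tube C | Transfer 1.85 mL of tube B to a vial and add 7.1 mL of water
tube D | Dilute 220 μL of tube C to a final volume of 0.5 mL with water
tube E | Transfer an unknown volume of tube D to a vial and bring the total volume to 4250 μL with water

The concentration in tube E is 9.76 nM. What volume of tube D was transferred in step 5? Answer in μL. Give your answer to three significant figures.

Step 1: 130 μL brought to 20.1 mL → factor 20100/130 = 154.62
Step 2: 0.38 mL + 4200 μL = 4.58 mL total → factor 4.58/0.38 = 12.053
Step 3: 1.85 mL + 7.1 mL = 8.95 mL total → factor 8.95/1.85 = 4.8378
Step 4: 220 μL brought to 0.5 mL → factor 500/220 = 2.2727
Step 5: v brought to 4250 μL → factor = 4250 μL/v
Product of known-step factors = 20490
Overall factor = 5.00 mM / (9.76 nM) = 5.123 × 10^5
Step-5 factor = 5.123 × 10^5 / 20490 = 25.003
v = 4250 μL / 25.003 = 170 μL

170 μL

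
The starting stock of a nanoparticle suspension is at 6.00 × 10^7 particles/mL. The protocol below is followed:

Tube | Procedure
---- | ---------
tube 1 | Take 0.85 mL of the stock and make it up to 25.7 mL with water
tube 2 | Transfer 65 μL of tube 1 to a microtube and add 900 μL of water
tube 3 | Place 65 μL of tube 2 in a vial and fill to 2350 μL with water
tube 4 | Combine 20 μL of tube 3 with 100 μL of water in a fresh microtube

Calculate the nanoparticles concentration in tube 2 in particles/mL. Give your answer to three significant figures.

1.34 × 10^5 particles/mL

Step 1: 0.85 mL brought to 25.7 mL → factor 25.7/0.85 = 30.235
Step 2: 65 μL + 900 μL = 965 μL total → factor 965/65 = 14.846
Dilution factor through tube 2 = 30.235 × 14.846 = 448.88
[tube 2] = 6.00 × 10^7 particles/mL / 448.88 = 1.34 × 10^5 particles/mL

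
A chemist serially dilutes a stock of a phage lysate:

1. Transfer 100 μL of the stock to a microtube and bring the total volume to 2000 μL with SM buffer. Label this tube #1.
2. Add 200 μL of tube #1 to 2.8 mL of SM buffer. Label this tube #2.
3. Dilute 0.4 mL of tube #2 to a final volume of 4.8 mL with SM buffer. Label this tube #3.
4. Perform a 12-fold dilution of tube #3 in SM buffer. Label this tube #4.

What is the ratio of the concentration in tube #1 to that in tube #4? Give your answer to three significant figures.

2.16 × 10^3

Step 1: 100 μL brought to 2000 μL → factor 2000/100 = 20
Step 2: 200 μL + 2.8 mL = 3000 μL total → factor 3000/200 = 15
Step 3: 0.4 mL brought to 4.8 mL → factor 4.8/0.4 = 12
Step 4: 12-fold → factor 12
Dilution factor to tube #1 = 20; to tube #4 = 43200
[tube #1]/[tube #4] = (factor to tube #4)/(factor to tube #1) = 43200/20 = 2.16 × 10^3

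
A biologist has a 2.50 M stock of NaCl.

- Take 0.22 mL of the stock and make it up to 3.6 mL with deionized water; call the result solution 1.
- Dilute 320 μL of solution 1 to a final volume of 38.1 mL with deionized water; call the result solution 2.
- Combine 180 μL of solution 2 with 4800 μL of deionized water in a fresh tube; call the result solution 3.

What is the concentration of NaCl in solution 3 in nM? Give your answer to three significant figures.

4.64 × 10^4 nM

Step 1: 0.22 mL brought to 3.6 mL → factor 3.6/0.22 = 16.364
Step 2: 320 μL brought to 38.1 mL → factor 38100/320 = 119.06
Step 3: 180 μL + 4800 μL = 4980 μL total → factor 4980/180 = 27.667
Overall dilution factor = 16.364 × 119.06 × 27.667 = 53903
Final = 2.50 M / 53903 = 4.638 × 10^-5 M = 4.64 × 10^4 nM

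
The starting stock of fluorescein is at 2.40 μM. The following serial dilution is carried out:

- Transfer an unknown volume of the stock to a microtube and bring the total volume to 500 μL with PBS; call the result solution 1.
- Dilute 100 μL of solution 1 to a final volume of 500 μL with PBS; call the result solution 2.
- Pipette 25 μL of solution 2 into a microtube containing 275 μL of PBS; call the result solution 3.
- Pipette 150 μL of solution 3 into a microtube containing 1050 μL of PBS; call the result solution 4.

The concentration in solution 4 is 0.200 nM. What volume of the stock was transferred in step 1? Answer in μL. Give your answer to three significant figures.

20.0 μL

Step 1: v brought to 500 μL → factor = 500 μL/v
Step 2: 100 μL brought to 500 μL → factor 500/100 = 5
Step 3: 25 μL + 275 μL = 300 μL total → factor 300/25 = 12
Step 4: 150 μL + 1050 μL = 1200 μL total → factor 1200/150 = 8
Product of known-step factors = 480
Overall factor = 2.40 μM / (0.200 nM) = 12000
Step-1 factor = 12000 / 480 = 25
v = 500 μL / 25 = 20.0 μL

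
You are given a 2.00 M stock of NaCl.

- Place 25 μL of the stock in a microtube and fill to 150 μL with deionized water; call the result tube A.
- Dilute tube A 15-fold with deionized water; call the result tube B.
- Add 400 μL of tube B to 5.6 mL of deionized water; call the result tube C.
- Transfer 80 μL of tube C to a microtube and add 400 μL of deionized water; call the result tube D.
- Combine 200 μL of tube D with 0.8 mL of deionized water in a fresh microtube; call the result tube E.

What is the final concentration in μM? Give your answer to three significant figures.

Step 1: 25 μL brought to 150 μL → factor 150/25 = 6
Step 2: 15-fold → factor 15
Step 3: 400 μL + 5.6 mL = 6000 μL total → factor 6000/400 = 15
Step 4: 80 μL + 400 μL = 480 μL total → factor 480/80 = 6
Step 5: 200 μL + 0.8 mL = 1000 μL total → factor 1000/200 = 5
Overall dilution factor = 6 × 15 × 15 × 6 × 5 = 40500
Final = 2.00 M / 40500 = 4.938 × 10^-5 M = 49.4 μM

49.4 μM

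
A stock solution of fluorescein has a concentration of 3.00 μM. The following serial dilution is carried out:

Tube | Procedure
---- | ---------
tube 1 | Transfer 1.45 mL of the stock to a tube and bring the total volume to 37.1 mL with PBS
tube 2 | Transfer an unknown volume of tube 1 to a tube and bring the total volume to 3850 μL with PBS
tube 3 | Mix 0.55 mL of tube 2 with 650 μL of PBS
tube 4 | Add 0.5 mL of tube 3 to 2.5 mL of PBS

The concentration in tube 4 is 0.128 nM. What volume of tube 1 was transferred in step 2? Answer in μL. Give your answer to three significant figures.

Step 1: 1.45 mL brought to 37.1 mL → factor 37.1/1.45 = 25.586
Step 2: v brought to 3850 μL → factor = 3850 μL/v
Step 3: 0.55 mL + 650 μL = 1.2 mL total → factor 1.2/0.55 = 2.1818
Step 4: 0.5 mL + 2.5 mL = 3 mL total → factor 3/0.5 = 6
Product of known-step factors = 334.95
Overall factor = 3.00 μM / (0.128 nM) = 23438
Step-2 factor = 23438 / 334.95 = 69.974
v = 3850 μL / 69.974 = 55.0 μL

55.0 μL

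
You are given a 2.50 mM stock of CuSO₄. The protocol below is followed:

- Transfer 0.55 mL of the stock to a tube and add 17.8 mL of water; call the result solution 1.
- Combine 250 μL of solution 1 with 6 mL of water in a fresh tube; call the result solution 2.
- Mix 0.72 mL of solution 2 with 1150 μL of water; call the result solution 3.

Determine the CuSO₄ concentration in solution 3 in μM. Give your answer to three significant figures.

Step 1: 0.55 mL + 17.8 mL = 18.35 mL total → factor 18.35/0.55 = 33.364
Step 2: 250 μL + 6 mL = 6250 μL total → factor 6250/250 = 25
Step 3: 0.72 mL + 1150 μL = 1.87 mL total → factor 1.87/0.72 = 2.5972
Overall dilution factor = 33.364 × 25 × 2.5972 = 2166.3
Final = 2.50 mM / 2166.3 = 0.001154 mM = 1.15 μM

1.15 μM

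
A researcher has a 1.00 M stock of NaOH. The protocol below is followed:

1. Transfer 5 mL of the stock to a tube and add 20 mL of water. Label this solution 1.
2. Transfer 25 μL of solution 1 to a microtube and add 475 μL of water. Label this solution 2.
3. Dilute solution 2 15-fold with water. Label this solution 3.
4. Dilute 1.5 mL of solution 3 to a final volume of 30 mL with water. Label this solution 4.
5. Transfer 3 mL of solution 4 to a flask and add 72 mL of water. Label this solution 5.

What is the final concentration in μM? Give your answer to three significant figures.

Step 1: 5 mL + 20 mL = 25 mL total → factor 25/5 = 5
Step 2: 25 μL + 475 μL = 500 μL total → factor 500/25 = 20
Step 3: 15-fold → factor 15
Step 4: 1.5 mL brought to 30 mL → factor 30/1.5 = 20
Step 5: 3 mL + 72 mL = 75 mL total → factor 75/3 = 25
Overall dilution factor = 5 × 20 × 15 × 20 × 25 = 7.5 × 10^5
Final = 1.00 M / 7.5 × 10^5 = 1.333 × 10^-6 M = 1.33 μM

1.33 μM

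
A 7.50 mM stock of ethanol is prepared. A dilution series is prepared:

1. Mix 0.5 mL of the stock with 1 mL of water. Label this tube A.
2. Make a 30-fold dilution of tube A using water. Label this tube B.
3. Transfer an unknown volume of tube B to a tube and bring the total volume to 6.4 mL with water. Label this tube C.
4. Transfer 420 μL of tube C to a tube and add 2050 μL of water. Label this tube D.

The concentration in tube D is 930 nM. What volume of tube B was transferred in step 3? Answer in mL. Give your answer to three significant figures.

Step 1: 0.5 mL + 1 mL = 1.5 mL total → factor 1.5/0.5 = 3
Step 2: 30-fold → factor 30
Step 3: v brought to 6.4 mL → factor = 6.4 mL/v
Step 4: 420 μL + 2050 μL = 2470 μL total → factor 2470/420 = 5.881
Product of known-step factors = 529.29
Overall factor = 7.50 mM / (930 nM) = 8064.5
Step-3 factor = 8064.5 / 529.29 = 15.237
v = 6.4 mL / 15.237 = 0.420 mL

0.420 mL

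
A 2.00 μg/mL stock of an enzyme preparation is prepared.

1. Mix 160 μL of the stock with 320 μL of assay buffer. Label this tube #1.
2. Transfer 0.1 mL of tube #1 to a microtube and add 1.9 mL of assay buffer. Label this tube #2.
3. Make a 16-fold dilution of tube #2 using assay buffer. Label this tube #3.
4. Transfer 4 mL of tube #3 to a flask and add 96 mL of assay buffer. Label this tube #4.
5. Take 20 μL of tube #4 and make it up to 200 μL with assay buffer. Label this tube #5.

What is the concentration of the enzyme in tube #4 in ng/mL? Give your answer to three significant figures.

Step 1: 160 μL + 320 μL = 480 μL total → factor 480/160 = 3
Step 2: 0.1 mL + 1.9 mL = 2 mL total → factor 2/0.1 = 20
Step 3: 16-fold → factor 16
Step 4: 4 mL + 96 mL = 100 mL total → factor 100/4 = 25
Dilution factor through tube #4 = 3 × 20 × 16 × 25 = 24000
[tube #4] = 2.00 μg/mL / 24000 = 8.333 × 10^-5 μg/mL = 0.0833 ng/mL

0.0833 ng/mL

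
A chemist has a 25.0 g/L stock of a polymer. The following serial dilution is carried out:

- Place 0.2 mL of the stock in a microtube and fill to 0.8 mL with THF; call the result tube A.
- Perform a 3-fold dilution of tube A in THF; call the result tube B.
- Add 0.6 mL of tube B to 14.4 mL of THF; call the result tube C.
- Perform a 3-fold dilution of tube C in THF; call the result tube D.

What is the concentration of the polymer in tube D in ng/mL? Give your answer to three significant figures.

Step 1: 0.2 mL brought to 0.8 mL → factor 0.8/0.2 = 4
Step 2: 3-fold → factor 3
Step 3: 0.6 mL + 14.4 mL = 15 mL total → factor 15/0.6 = 25
Step 4: 3-fold → factor 3
Overall dilution factor = 4 × 3 × 25 × 3 = 900
Final = 25.0 g/L / 900 = 0.02778 g/L = 2.78 × 10^4 ng/mL

2.78 × 10^4 ng/mL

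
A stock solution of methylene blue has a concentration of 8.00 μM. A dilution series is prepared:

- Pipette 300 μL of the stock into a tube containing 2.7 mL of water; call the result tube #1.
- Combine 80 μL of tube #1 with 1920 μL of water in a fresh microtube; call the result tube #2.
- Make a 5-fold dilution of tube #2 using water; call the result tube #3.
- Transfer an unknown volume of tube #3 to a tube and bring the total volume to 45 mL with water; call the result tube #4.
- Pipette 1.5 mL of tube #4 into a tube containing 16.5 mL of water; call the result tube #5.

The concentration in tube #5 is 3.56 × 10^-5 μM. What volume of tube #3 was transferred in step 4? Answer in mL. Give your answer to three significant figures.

3.00 mL

Step 1: 300 μL + 2.7 mL = 3000 μL total → factor 3000/300 = 10
Step 2: 80 μL + 1920 μL = 2000 μL total → factor 2000/80 = 25
Step 3: 5-fold → factor 5
Step 4: v brought to 45 mL → factor = 45 mL/v
Step 5: 1.5 mL + 16.5 mL = 18 mL total → factor 18/1.5 = 12
Product of known-step factors = 15000
Overall factor = 8.00 μM / (3.56 × 10^-5 μM) = 2.2472 × 10^5
Step-4 factor = 2.2472 × 10^5 / 15000 = 14.981
v = 45 mL / 14.981 = 3.00 mL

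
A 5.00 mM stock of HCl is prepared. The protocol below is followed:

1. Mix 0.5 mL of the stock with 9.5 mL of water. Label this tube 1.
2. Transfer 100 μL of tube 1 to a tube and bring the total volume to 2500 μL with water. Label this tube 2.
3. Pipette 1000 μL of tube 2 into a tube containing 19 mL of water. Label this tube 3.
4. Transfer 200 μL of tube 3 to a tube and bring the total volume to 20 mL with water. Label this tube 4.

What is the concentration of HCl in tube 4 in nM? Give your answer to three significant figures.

Step 1: 0.5 mL + 9.5 mL = 10 mL total → factor 10/0.5 = 20
Step 2: 100 μL brought to 2500 μL → factor 2500/100 = 25
Step 3: 1000 μL + 19 mL = 20000 μL total → factor 20000/1000 = 20
Step 4: 200 μL brought to 20 mL → factor 20000/200 = 100
Overall dilution factor = 20 × 25 × 20 × 100 = 1 × 10^6
Final = 5.00 mM / 1 × 10^6 = 5.000 × 10^-6 mM = 5.00 nM

5.00 nM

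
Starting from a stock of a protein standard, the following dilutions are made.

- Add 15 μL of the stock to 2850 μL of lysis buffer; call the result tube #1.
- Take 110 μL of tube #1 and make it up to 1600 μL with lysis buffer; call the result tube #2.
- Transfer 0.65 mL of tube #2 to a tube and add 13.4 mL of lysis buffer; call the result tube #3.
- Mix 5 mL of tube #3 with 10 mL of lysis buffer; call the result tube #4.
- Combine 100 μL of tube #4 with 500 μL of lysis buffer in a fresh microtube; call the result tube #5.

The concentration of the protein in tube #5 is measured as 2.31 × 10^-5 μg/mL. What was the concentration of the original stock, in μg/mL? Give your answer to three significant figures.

25.0 μg/mL

Step 1: 15 μL + 2850 μL = 2865 μL total → factor 2865/15 = 191
Step 2: 110 μL brought to 1600 μL → factor 1600/110 = 14.545
Step 3: 0.65 mL + 13.4 mL = 14.05 mL total → factor 14.05/0.65 = 21.615
Step 4: 5 mL + 10 mL = 15 mL total → factor 15/5 = 3
Step 5: 100 μL + 500 μL = 600 μL total → factor 600/100 = 6
Overall dilution factor = 191 × 14.545 × 21.615 × 3 × 6 = 1.0809 × 10^6
Stock = 2.31 × 10^-5 μg/mL × 1.0809 × 10^6 = 25.0 μg/mL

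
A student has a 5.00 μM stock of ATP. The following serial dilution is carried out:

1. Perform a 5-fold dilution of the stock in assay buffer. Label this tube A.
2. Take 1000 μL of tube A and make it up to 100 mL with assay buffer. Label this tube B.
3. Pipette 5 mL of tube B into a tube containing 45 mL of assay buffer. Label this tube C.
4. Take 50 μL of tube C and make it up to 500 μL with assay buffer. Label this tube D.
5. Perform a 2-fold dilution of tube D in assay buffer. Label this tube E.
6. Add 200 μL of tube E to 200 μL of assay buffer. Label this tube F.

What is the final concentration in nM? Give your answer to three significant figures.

0.0250 nM

Step 1: 5-fold → factor 5
Step 2: 1000 μL brought to 100 mL → factor 1 × 10^5/1000 = 100
Step 3: 5 mL + 45 mL = 50 mL total → factor 50/5 = 10
Step 4: 50 μL brought to 500 μL → factor 500/50 = 10
Step 5: 2-fold → factor 2
Step 6: 200 μL + 200 μL = 400 μL total → factor 400/200 = 2
Overall dilution factor = 5 × 100 × 10 × 10 × 2 × 2 = 2 × 10^5
Final = 5.00 μM / 2 × 10^5 = 2.500 × 10^-5 μM = 0.0250 nM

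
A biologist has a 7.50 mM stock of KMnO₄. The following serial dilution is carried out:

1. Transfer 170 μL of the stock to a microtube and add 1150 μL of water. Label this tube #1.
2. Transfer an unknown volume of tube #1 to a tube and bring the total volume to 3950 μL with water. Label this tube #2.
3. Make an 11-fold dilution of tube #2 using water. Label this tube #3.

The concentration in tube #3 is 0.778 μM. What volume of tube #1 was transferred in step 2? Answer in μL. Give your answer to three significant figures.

Step 1: 170 μL + 1150 μL = 1320 μL total → factor 1320/170 = 7.7647
Step 2: v brought to 3950 μL → factor = 3950 μL/v
Step 3: 11-fold → factor 11
Product of known-step factors = 85.412
Overall factor = 7.50 mM / (0.778 μM) = 9640.1
Step-2 factor = 9640.1 / 85.412 = 112.87
v = 3950 μL / 112.87 = 35.0 μL

35.0 μL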